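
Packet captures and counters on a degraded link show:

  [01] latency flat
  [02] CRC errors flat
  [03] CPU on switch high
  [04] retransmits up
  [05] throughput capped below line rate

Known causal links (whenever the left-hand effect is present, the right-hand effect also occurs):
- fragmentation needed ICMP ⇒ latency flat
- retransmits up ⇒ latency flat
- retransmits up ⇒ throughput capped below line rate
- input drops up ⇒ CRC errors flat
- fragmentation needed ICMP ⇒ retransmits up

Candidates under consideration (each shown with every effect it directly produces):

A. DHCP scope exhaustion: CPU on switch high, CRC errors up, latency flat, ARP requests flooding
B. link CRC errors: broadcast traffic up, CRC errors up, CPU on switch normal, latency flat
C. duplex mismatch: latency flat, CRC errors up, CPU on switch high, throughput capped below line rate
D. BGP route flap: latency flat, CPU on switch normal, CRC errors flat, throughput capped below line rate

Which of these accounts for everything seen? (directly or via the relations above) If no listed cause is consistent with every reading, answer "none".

Testing each hypothesis:
(A) DHCP scope exhaustion — latency flat yes; CRC errors flat NO; CPU on switch high yes; retransmits up NO; throughput capped below line rate NO
(B) link CRC errors — fails on CRC errors flat, CPU on switch high, retransmits up, throughput capped below line rate (predicts CRC errors up, not CRC errors flat; predicts CPU on switch normal, not CPU on switch high)
(C) duplex mismatch — fails on CRC errors flat, retransmits up (predicts CRC errors up, not CRC errors flat)
(D) BGP route flap — latency flat yes; CRC errors flat yes; CPU on switch high NO; retransmits up NO; throughput capped below line rate yes
Every candidate fails on at least one observation.

none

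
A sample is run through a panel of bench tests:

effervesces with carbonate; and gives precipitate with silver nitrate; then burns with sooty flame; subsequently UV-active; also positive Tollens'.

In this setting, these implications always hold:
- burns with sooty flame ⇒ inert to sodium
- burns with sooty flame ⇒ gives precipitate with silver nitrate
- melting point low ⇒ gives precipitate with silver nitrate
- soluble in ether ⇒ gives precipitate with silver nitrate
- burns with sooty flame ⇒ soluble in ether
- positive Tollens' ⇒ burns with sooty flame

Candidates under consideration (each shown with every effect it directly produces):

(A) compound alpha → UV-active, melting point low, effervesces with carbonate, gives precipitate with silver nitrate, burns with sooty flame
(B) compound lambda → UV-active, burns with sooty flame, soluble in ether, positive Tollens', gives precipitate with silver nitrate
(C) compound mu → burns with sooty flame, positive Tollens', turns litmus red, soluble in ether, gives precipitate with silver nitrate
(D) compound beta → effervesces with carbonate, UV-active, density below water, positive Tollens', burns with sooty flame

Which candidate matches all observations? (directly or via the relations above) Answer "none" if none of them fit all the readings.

D

Testing each hypothesis:
(A) compound alpha — effervesces with carbonate yes; gives precipitate with silver nitrate yes; burns with sooty flame yes; UV-active yes; positive Tollens' NO
(B) compound lambda — effervesces with carbonate NO; gives precipitate with silver nitrate yes; burns with sooty flame yes; UV-active yes; positive Tollens' yes
(C) compound mu — does not account for effervesces with carbonate, UV-active
(D) compound beta — accounts for every observation (gives precipitate with silver nitrate through burns with sooty flame → gives precipitate with silver nitrate)
Only (D) is consistent with every observation.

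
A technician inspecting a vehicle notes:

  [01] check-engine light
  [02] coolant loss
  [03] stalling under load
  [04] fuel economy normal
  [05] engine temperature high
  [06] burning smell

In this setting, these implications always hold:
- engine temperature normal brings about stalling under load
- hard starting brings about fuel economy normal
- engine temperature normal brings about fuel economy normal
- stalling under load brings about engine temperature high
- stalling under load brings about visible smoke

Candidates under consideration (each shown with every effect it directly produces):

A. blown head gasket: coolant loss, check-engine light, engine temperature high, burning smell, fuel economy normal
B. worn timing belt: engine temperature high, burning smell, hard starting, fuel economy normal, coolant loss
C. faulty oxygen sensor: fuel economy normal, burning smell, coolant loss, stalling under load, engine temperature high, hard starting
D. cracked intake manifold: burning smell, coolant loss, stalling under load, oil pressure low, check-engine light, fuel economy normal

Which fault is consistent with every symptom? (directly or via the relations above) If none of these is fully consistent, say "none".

D

Per-candidate check:
(A) blown head gasket — check-engine light yes; coolant loss yes; stalling under load NO; fuel economy normal yes; engine temperature high yes; burning smell yes
(B) worn timing belt — check-engine light NO; coolant loss yes; stalling under load NO; fuel economy normal yes; engine temperature high yes; burning smell yes
(C) faulty oxygen sensor — does not account for check-engine light
(D) cracked intake manifold — accounts for every observation (engine temperature high via stalling under load → engine temperature high)
(D) alone accounts for all the evidence.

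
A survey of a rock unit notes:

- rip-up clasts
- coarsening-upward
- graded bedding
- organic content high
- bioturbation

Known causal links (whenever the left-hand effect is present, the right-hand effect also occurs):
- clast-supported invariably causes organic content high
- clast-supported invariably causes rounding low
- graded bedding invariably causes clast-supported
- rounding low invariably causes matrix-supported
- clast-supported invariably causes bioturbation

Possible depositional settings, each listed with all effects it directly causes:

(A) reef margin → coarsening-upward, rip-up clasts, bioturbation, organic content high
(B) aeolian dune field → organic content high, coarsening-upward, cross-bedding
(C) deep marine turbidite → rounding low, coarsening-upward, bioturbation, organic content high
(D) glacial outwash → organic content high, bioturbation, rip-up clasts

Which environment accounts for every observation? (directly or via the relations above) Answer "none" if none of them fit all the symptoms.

none

Testing each hypothesis:
(A) reef margin — does not account for graded bedding
(B) aeolian dune field — rip-up clasts ✗; coarsening-upward ✓; graded bedding ✗; organic content high ✓; bioturbation ✗
(C) deep marine turbidite — does not account for rip-up clasts, graded bedding
(D) glacial outwash — does not account for coarsening-upward, graded bedding
No candidate is consistent with all observations.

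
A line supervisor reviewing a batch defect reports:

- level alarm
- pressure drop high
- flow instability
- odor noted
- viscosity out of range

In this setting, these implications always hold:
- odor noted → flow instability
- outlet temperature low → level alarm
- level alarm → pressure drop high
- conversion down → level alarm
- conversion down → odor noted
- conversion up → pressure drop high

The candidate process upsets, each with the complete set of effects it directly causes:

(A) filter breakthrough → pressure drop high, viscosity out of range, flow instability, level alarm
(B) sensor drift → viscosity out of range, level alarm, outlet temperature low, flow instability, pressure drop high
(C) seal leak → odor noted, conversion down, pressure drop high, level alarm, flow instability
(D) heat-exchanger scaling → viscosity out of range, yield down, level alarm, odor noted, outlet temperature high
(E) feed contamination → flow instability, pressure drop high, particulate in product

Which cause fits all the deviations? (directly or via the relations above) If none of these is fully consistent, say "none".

D

Testing each hypothesis:
(A) filter breakthrough — does not account for odor noted
(B) sensor drift — level alarm yes; pressure drop high yes; flow instability yes; odor noted NO; viscosity out of range yes
(C) seal leak — level alarm yes; pressure drop high yes; flow instability yes; odor noted yes; viscosity out of range NO
(D) heat-exchanger scaling — accounts for every observation (pressure drop high via level alarm → pressure drop high)
(E) feed contamination — does not account for level alarm, odor noted, viscosity out of range
(D) is the only candidate with no mismatches.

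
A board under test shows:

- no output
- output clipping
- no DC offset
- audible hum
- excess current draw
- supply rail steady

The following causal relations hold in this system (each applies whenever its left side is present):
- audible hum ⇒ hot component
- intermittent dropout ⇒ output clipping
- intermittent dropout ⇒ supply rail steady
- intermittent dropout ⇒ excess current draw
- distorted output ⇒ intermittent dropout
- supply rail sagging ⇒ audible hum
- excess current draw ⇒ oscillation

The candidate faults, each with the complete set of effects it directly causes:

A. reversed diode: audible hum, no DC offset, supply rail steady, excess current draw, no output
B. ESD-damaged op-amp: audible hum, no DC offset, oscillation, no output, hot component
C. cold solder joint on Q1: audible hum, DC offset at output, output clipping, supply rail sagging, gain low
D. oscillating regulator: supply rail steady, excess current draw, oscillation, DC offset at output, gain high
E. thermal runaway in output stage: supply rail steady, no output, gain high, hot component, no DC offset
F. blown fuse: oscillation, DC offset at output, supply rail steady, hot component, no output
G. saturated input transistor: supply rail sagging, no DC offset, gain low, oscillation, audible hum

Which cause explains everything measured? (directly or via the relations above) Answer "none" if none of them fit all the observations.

Per-candidate check:
(A) reversed diode — no output +; output clipping -; no DC offset +; audible hum +; excess current draw +; supply rail steady +
(B) ESD-damaged op-amp — does not account for output clipping, excess current draw, supply rail steady
(C) cold solder joint on Q1 — fails on no output, no DC offset, excess current draw, supply rail steady (predicts DC offset at output, not no DC offset; predicts supply rail sagging, not supply rail steady)
(D) oscillating regulator — fails on no output, output clipping, no DC offset, audible hum (predicts DC offset at output, not no DC offset)
(E) thermal runaway in output stage — no output +; output clipping -; no DC offset +; audible hum -; excess current draw -; supply rail steady +
(F) blown fuse — fails on output clipping, no DC offset, audible hum, excess current draw (predicts DC offset at output, not no DC offset)
(G) saturated input transistor — fails on no output, output clipping, excess current draw, supply rail steady (predicts supply rail sagging, not supply rail steady)
No candidate is consistent with all observations.

none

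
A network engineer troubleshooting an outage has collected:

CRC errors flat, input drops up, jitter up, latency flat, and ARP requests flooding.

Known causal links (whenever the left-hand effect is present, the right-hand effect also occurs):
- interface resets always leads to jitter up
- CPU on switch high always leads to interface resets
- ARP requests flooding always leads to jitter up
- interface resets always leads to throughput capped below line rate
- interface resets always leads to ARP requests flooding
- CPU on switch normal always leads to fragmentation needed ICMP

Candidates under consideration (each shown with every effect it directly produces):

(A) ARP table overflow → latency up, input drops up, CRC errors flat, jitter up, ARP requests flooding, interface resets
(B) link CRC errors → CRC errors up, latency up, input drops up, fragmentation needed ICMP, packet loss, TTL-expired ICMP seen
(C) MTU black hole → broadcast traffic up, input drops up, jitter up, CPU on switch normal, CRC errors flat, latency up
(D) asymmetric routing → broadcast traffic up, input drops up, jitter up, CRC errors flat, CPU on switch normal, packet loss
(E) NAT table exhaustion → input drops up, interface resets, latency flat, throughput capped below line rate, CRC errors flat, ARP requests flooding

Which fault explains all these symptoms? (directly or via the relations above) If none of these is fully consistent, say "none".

For each candidate, compare predicted effects to what was observed:
(A) ARP table overflow — fails on latency flat (predicts latency up, not latency flat)
(B) link CRC errors — fails on CRC errors flat, jitter up, latency flat, ARP requests flooding (predicts CRC errors up, not CRC errors flat; predicts latency up, not latency flat)
(C) MTU black hole — CRC errors flat ✓; input drops up ✓; jitter up ✓; latency flat ✗; ARP requests flooding ✗
(D) asymmetric routing — CRC errors flat ✓; input drops up ✓; jitter up ✓; latency flat ✗; ARP requests flooding ✗
(E) NAT table exhaustion — accounts for every observation (jitter up through interface resets → jitter up)
Only (E) is consistent with every observation.

E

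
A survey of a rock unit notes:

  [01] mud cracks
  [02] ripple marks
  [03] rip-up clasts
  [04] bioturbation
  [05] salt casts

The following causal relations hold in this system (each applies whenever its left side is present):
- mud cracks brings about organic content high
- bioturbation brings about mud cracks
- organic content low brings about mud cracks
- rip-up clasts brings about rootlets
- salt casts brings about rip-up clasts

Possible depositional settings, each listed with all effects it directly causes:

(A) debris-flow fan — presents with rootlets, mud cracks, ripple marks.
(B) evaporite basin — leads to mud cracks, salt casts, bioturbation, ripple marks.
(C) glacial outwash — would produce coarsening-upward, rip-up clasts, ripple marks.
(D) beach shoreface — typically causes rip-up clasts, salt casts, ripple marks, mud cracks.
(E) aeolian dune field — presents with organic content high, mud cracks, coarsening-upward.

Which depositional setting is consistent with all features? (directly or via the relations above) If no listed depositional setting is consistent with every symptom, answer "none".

B

Testing each hypothesis:
(A) debris-flow fan — mud cracks match; ripple marks match; rip-up clasts miss; bioturbation miss; salt casts miss
(B) evaporite basin — mud cracks match; ripple marks match; rip-up clasts match (by salt casts → rip-up clasts); bioturbation match; salt casts match
(C) glacial outwash — mud cracks miss; ripple marks match; rip-up clasts match; bioturbation miss; salt casts miss
(D) beach shoreface — does not account for bioturbation
(E) aeolian dune field — mud cracks match; ripple marks miss; rip-up clasts miss; bioturbation miss; salt casts miss
(B) is the only candidate with no mismatches.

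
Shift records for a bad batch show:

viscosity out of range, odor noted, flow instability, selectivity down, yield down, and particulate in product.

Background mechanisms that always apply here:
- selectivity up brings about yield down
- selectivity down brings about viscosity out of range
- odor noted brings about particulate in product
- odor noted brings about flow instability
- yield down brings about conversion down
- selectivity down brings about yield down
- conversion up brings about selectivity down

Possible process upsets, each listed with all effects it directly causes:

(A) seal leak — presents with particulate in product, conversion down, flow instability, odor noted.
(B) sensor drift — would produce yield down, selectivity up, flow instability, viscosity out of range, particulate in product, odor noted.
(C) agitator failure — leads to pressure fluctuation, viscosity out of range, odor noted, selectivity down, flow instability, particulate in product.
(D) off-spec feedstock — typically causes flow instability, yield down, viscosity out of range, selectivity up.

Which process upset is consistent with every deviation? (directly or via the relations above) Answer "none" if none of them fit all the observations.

C

Per-candidate check:
(A) seal leak — does not account for viscosity out of range, selectivity down, yield down
(B) sensor drift — viscosity out of range ✓; odor noted ✓; flow instability ✓; selectivity down ✗; yield down ✓; particulate in product ✓
(C) agitator failure — accounts for every observation (yield down by selectivity down → yield down)
(D) off-spec feedstock — viscosity out of range ✓; odor noted ✗; flow instability ✓; selectivity down ✗; yield down ✓; particulate in product ✗
(C) alone accounts for all the evidence.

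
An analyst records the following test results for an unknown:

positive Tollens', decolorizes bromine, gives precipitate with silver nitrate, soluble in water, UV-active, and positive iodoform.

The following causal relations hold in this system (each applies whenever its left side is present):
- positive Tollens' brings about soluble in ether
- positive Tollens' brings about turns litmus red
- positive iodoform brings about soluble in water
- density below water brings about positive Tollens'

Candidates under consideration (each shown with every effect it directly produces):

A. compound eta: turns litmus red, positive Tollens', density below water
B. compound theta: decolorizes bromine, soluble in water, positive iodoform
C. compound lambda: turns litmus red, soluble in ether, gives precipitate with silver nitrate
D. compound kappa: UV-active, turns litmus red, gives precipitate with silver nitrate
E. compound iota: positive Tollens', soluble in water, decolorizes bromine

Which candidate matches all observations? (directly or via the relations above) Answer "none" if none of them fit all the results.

none

For each candidate, compare predicted effects to what was observed:
(A) compound eta — does not account for decolorizes bromine, gives precipitate with silver nitrate, soluble in water, UV-active, positive iodoform
(B) compound theta — positive Tollens' ✗; decolorizes bromine ✓; gives precipitate with silver nitrate ✗; soluble in water ✓; UV-active ✗; positive iodoform ✓
(C) compound lambda — does not account for positive Tollens', decolorizes bromine, soluble in water, UV-active, positive iodoform
(D) compound kappa — positive Tollens' ✗; decolorizes bromine ✗; gives precipitate with silver nitrate ✓; soluble in water ✗; UV-active ✓; positive iodoform ✗
(E) compound iota — does not account for gives precipitate with silver nitrate, UV-active, positive iodoform
None of the listed candidates fits everything.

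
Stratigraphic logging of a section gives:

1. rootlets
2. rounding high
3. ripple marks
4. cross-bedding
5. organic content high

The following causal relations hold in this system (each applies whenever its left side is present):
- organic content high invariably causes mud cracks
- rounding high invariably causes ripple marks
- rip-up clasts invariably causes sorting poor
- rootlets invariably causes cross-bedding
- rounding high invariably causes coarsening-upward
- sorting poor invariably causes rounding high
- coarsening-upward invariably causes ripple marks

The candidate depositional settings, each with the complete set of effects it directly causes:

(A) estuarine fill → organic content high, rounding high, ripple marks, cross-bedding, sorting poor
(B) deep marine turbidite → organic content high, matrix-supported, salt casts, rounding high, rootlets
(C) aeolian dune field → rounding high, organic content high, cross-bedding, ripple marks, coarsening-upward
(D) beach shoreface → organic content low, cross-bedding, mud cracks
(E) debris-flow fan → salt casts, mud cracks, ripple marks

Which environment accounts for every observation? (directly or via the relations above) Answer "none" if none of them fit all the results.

For each candidate, compare predicted effects to what was observed:
(A) estuarine fill — rootlets -; rounding high +; ripple marks +; cross-bedding +; organic content high +
(B) deep marine turbidite — rootlets +; rounding high +; ripple marks + (through rounding high → ripple marks); cross-bedding + (through rootlets → cross-bedding); organic content high +
(C) aeolian dune field — rootlets -; rounding high +; ripple marks +; cross-bedding +; organic content high +
(D) beach shoreface — fails on rootlets, rounding high, ripple marks, organic content high (predicts organic content low, not organic content high)
(E) debris-flow fan — rootlets -; rounding high -; ripple marks +; cross-bedding -; organic content high -
(B) is the only candidate with no mismatches.

B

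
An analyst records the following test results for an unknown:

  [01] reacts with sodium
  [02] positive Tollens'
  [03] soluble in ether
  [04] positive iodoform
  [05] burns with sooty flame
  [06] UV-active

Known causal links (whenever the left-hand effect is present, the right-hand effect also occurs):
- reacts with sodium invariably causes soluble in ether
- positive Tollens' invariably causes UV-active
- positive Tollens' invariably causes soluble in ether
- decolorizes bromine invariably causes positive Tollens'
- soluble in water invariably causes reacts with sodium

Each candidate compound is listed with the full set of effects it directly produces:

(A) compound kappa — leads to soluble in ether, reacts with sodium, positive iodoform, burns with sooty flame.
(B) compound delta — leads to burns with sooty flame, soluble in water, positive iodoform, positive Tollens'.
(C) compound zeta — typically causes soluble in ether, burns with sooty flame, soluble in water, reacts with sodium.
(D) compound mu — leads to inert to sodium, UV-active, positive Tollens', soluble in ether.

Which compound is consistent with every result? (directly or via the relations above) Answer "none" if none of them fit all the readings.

Per-candidate check:
(A) compound kappa — reacts with sodium ✓; positive Tollens' ✗; soluble in ether ✓; positive iodoform ✓; burns with sooty flame ✓; UV-active ✗
(B) compound delta — accounts for every observation (reacts with sodium through soluble in water → reacts with sodium)
(C) compound zeta — does not account for positive Tollens', positive iodoform, UV-active
(D) compound mu — reacts with sodium ✗; positive Tollens' ✓; soluble in ether ✓; positive iodoform ✗; burns with sooty flame ✗; UV-active ✓
(B) alone accounts for all the evidence.

B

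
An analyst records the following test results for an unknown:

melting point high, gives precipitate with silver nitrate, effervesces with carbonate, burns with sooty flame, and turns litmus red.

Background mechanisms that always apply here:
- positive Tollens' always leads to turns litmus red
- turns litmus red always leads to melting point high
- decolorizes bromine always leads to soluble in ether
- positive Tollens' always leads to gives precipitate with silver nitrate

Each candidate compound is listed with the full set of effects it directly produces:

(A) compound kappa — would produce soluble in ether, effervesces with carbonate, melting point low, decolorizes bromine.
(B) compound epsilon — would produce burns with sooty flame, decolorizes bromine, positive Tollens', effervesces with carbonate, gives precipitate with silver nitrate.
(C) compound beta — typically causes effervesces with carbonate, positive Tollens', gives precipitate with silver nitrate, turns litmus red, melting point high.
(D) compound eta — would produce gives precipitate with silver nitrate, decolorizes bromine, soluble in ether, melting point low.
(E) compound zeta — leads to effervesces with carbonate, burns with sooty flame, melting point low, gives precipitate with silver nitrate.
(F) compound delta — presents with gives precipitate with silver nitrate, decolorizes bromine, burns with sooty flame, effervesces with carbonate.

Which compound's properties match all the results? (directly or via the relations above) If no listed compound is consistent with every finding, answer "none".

For each candidate, compare predicted effects to what was observed:
(A) compound kappa — fails on melting point high, gives precipitate with silver nitrate, burns with sooty flame, turns litmus red (predicts melting point low, not melting point high)
(B) compound epsilon — melting point high + (through positive Tollens' → turns litmus red → melting point high); gives precipitate with silver nitrate +; effervesces with carbonate +; burns with sooty flame +; turns litmus red + (through positive Tollens' → turns litmus red)
(C) compound beta — does not account for burns with sooty flame
(D) compound eta — melting point high -; gives precipitate with silver nitrate +; effervesces with carbonate -; burns with sooty flame -; turns litmus red -
(E) compound zeta — melting point high -; gives precipitate with silver nitrate +; effervesces with carbonate +; burns with sooty flame +; turns litmus red -
(F) compound delta — does not account for melting point high, turns litmus red
Only (B) is consistent with every observation.

B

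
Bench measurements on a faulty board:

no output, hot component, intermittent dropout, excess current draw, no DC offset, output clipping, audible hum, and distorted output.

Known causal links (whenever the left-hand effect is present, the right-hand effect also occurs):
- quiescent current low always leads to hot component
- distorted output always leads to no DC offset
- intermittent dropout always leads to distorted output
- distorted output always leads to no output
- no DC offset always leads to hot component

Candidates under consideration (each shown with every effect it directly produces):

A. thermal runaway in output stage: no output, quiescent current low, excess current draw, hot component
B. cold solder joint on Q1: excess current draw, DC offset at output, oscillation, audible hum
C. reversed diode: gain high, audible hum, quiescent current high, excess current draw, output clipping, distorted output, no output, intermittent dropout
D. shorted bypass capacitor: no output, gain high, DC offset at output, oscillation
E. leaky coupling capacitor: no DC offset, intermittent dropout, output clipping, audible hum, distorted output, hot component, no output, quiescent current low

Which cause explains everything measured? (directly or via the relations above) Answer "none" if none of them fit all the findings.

Testing each hypothesis:
(A) thermal runaway in output stage — does not account for intermittent dropout, no DC offset, output clipping, audible hum, distorted output
(B) cold solder joint on Q1 — no output miss; hot component miss; intermittent dropout miss; excess current draw match; no DC offset miss; output clipping miss; audible hum match; distorted output miss
(C) reversed diode — no output match; hot component match (by distorted output → no DC offset → hot component); intermittent dropout match; excess current draw match; no DC offset match (by distorted output → no DC offset); output clipping match; audible hum match; distorted output match
(D) shorted bypass capacitor — fails on hot component, intermittent dropout, excess current draw, no DC offset, output clipping, audible hum, distorted output (predicts DC offset at output, not no DC offset)
(E) leaky coupling capacitor — no output match; hot component match; intermittent dropout match; excess current draw miss; no DC offset match; output clipping match; audible hum match; distorted output match
Only (C) is consistent with every observation.

C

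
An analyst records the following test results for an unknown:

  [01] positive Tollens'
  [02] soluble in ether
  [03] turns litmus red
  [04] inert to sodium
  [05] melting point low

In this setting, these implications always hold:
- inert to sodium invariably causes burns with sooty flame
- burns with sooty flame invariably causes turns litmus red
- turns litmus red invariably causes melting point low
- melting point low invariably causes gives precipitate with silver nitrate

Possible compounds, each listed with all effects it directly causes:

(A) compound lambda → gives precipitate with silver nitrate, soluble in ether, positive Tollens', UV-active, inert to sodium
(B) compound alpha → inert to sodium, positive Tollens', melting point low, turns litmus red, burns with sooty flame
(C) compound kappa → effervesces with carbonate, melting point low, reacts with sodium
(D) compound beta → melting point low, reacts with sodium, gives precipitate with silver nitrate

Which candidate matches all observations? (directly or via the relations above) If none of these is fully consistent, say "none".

Per-candidate check:
(A) compound lambda — positive Tollens' yes; soluble in ether yes; turns litmus red yes (through inert to sodium → burns with sooty flame → turns litmus red); inert to sodium yes; melting point low yes (through inert to sodium → burns with sooty flame → turns litmus red → melting point low)
(B) compound alpha — positive Tollens' yes; soluble in ether NO; turns litmus red yes; inert to sodium yes; melting point low yes
(C) compound kappa — fails on positive Tollens', soluble in ether, turns litmus red, inert to sodium (predicts reacts with sodium, not inert to sodium)
(D) compound beta — positive Tollens' NO; soluble in ether NO; turns litmus red NO; inert to sodium NO; melting point low yes
(A) alone accounts for all the evidence.

A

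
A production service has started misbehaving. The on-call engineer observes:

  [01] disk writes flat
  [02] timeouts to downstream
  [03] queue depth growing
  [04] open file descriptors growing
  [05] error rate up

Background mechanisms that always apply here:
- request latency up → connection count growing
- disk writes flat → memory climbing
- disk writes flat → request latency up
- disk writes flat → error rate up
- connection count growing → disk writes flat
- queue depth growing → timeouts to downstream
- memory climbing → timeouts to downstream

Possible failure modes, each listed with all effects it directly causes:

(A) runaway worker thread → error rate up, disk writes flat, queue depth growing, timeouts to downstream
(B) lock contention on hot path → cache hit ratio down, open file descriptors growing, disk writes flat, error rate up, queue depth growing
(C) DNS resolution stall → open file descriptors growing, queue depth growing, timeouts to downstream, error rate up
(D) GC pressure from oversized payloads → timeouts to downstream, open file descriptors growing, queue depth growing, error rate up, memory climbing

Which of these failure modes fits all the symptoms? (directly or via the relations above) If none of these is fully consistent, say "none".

Checking each candidate against the observations:
(A) runaway worker thread — disk writes flat yes; timeouts to downstream yes; queue depth growing yes; open file descriptors growing NO; error rate up yes
(B) lock contention on hot path — disk writes flat yes; timeouts to downstream yes (through queue depth growing → timeouts to downstream); queue depth growing yes; open file descriptors growing yes; error rate up yes
(C) DNS resolution stall — disk writes flat NO; timeouts to downstream yes; queue depth growing yes; open file descriptors growing yes; error rate up yes
(D) GC pressure from oversized payloads — does not account for disk writes flat
(B) is the only candidate with no mismatches.

B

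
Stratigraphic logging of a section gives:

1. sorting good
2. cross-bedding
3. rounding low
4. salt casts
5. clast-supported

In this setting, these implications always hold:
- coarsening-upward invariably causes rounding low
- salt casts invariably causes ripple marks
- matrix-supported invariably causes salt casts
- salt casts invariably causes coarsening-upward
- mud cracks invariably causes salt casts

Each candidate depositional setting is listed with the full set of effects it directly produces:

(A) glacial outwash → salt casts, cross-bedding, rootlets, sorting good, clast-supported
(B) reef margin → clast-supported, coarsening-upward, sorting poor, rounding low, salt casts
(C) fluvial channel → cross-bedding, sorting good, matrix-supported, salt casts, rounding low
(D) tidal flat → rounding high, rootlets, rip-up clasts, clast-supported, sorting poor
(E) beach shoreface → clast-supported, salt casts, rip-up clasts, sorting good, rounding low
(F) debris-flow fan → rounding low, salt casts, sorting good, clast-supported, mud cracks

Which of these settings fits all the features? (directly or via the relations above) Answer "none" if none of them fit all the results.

Testing each hypothesis:
(A) glacial outwash — accounts for every observation (rounding low through salt casts → coarsening-upward → rounding low)
(B) reef margin — sorting good ✗; cross-bedding ✗; rounding low ✓; salt casts ✓; clast-supported ✓
(C) fluvial channel — fails on clast-supported (predicts matrix-supported, not clast-supported)
(D) tidal flat — fails on sorting good, cross-bedding, rounding low, salt casts (predicts sorting poor, not sorting good; predicts rounding high, not rounding low)
(E) beach shoreface — sorting good ✓; cross-bedding ✗; rounding low ✓; salt casts ✓; clast-supported ✓
(F) debris-flow fan — does not account for cross-bedding
Only (A) is consistent with every observation.

A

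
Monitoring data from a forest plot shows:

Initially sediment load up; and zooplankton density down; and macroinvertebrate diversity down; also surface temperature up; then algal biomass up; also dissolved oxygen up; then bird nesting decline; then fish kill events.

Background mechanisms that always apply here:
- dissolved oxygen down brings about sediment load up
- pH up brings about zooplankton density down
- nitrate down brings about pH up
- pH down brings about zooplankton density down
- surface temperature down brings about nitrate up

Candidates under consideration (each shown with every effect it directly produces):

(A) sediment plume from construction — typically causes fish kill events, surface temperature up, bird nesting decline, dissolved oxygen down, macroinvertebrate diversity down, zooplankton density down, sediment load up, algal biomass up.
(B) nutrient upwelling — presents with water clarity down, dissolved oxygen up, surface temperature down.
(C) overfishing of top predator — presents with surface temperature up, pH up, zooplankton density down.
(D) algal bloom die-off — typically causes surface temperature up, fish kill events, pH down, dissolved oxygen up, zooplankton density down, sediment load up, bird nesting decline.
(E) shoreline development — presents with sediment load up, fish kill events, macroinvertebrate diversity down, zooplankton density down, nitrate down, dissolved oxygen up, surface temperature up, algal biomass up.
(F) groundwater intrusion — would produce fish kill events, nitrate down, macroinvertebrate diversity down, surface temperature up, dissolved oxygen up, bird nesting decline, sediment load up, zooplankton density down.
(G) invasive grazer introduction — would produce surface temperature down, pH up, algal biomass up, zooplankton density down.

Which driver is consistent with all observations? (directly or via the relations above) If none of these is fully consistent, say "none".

Checking each candidate against the observations:
(A) sediment plume from construction — sediment load up match; zooplankton density down match; macroinvertebrate diversity down match; surface temperature up match; algal biomass up match; dissolved oxygen up miss; bird nesting decline match; fish kill events match
(B) nutrient upwelling — fails on sediment load up, zooplankton density down, macroinvertebrate diversity down, surface temperature up, algal biomass up, bird nesting decline, fish kill events (predicts surface temperature down, not surface temperature up)
(C) overfishing of top predator — sediment load up miss; zooplankton density down match; macroinvertebrate diversity down miss; surface temperature up match; algal biomass up miss; dissolved oxygen up miss; bird nesting decline miss; fish kill events miss
(D) algal bloom die-off — sediment load up match; zooplankton density down match; macroinvertebrate diversity down miss; surface temperature up match; algal biomass up miss; dissolved oxygen up match; bird nesting decline match; fish kill events match
(E) shoreline development — does not account for bird nesting decline
(F) groundwater intrusion — does not account for algal biomass up
(G) invasive grazer introduction — sediment load up miss; zooplankton density down match; macroinvertebrate diversity down miss; surface temperature up miss; algal biomass up match; dissolved oxygen up miss; bird nesting decline miss; fish kill events miss
No candidate is consistent with all observations.

none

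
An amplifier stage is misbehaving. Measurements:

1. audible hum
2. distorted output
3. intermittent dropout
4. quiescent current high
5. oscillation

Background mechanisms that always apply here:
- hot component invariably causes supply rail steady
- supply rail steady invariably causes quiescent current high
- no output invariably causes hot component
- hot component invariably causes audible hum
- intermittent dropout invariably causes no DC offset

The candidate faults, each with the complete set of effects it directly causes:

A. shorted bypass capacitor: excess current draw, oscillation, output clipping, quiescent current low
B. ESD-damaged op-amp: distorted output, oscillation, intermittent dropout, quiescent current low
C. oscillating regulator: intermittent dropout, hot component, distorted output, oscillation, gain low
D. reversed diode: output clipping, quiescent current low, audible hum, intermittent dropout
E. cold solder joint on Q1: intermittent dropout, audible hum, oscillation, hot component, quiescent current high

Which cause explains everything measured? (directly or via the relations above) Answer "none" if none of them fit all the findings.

Checking each candidate against the observations:
(A) shorted bypass capacitor — audible hum -; distorted output -; intermittent dropout -; quiescent current high -; oscillation +
(B) ESD-damaged op-amp — audible hum -; distorted output +; intermittent dropout +; quiescent current high -; oscillation +
(C) oscillating regulator — audible hum + (by hot component → audible hum); distorted output +; intermittent dropout +; quiescent current high + (by hot component → supply rail steady → quiescent current high); oscillation +
(D) reversed diode — audible hum +; distorted output -; intermittent dropout +; quiescent current high -; oscillation -
(E) cold solder joint on Q1 — does not account for distorted output
(C) is the only candidate with no mismatches.

C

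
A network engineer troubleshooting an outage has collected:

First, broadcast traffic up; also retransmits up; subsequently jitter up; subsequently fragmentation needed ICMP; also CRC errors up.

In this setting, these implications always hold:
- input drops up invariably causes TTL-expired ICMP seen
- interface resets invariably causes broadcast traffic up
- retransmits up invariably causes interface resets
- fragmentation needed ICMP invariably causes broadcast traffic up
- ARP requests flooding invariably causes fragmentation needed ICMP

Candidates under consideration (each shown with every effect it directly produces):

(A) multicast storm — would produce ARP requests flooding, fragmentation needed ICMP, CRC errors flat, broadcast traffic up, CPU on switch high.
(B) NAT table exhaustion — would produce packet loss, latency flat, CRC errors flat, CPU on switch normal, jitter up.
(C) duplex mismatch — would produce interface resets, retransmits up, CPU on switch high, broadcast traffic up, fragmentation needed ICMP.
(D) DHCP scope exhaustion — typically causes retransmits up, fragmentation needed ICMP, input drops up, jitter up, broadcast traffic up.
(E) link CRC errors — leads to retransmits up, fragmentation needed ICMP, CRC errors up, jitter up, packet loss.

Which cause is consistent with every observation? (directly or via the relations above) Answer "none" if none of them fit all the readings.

For each candidate, compare predicted effects to what was observed:
(A) multicast storm — broadcast traffic up +; retransmits up -; jitter up -; fragmentation needed ICMP +; CRC errors up -
(B) NAT table exhaustion — broadcast traffic up -; retransmits up -; jitter up +; fragmentation needed ICMP -; CRC errors up -
(C) duplex mismatch — does not account for jitter up, CRC errors up
(D) DHCP scope exhaustion — broadcast traffic up +; retransmits up +; jitter up +; fragmentation needed ICMP +; CRC errors up -
(E) link CRC errors — accounts for every observation (broadcast traffic up through fragmentation needed ICMP → broadcast traffic up)
(E) alone accounts for all the evidence.

E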